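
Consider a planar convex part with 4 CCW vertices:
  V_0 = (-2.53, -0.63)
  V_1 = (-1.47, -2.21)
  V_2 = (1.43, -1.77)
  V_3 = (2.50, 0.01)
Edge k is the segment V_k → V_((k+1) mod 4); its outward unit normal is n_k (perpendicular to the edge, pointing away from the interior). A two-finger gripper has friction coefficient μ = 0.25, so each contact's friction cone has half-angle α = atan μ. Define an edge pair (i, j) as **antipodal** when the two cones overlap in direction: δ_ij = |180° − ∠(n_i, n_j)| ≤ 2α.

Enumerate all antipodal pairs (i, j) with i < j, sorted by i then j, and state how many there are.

α = atan 0.25 = 14.04°;  2α = 28.07°
n_0 = (-0.8304, -0.5571)
n_1 = (+0.1500, -0.9887)
n_2 = (+0.8571, -0.5152)
n_3 = (-0.1262, +0.9920)
  (0,1): δ = 115.23°  ·
  (0,2): δ = 64.87°  ·
  (0,3): δ = 63.39°  ·
  (1,2): δ = 129.64°  ·
  (1,3): δ = 1.38°  ✓
  (2,3): δ = 51.74°  ·
antipodal pairs: 1

count = 1; pairs: (1,3)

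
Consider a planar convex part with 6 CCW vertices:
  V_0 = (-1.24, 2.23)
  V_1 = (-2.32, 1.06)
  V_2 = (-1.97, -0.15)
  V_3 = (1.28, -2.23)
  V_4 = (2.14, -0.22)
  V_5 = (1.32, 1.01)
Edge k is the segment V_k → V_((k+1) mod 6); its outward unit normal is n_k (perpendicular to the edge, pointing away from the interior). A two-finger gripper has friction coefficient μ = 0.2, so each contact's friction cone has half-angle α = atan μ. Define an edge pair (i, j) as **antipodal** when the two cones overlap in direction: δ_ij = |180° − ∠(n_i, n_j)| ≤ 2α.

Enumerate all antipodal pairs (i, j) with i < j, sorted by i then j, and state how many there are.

count = 3; pairs: (0,3), (1,4), (2,5)

α = atan 0.2 = 11.31°;  2α = 22.62°
n_0 = (-0.7348, +0.6783)
n_1 = (-0.9606, -0.2779)
n_2 = (-0.5391, -0.8423)
n_3 = (+0.9194, -0.3934)
n_4 = (+0.8321, +0.5547)
n_5 = (+0.4302, +0.9027)
  (0,1): δ = 121.16°  ·
  (0,2): δ = 79.91°  ·
  (0,3): δ = 19.55°  ✓
  (0,4): δ = 76.40°  ·
  (0,5): δ = 107.23°  ·
  (1,2): δ = 138.75°  ·
  (1,3): δ = 39.30°  ·
  (1,4): δ = 17.56°  ✓
  (1,5): δ = 48.39°  ·
  (2,3): δ = 80.54°  ·
  (2,4): δ = 23.69°  ·
  (2,5): δ = 7.14°  ✓
  (3,4): δ = 123.15°  ·
  (3,5): δ = 92.32°  ·
  (4,5): δ = 149.17°  ·
antipodal pairs: 3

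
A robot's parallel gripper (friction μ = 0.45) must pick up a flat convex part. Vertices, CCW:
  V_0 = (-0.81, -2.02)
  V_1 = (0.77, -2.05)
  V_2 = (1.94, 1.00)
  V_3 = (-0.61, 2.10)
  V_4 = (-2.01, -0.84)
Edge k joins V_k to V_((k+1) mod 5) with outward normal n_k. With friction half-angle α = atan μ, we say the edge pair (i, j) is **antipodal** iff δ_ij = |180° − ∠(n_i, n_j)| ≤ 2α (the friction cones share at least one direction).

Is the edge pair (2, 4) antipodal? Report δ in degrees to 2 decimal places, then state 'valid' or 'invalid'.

α = atan 0.45 = 24.23°;  2α = 48.46°
edge 2: e_2 = (-2.55, +1.10);  n_2 = (+0.3961, +0.9182)
edge 4: e_4 = (+1.20, -1.18);  n_4 = (-0.7011, -0.7130)
∠(n_2, n_4) = 158.82°
δ = |180° − 158.82°| = 21.18°
21.18° ≤ 2α = 48.46°  →  valid

δ = 21.18°, valid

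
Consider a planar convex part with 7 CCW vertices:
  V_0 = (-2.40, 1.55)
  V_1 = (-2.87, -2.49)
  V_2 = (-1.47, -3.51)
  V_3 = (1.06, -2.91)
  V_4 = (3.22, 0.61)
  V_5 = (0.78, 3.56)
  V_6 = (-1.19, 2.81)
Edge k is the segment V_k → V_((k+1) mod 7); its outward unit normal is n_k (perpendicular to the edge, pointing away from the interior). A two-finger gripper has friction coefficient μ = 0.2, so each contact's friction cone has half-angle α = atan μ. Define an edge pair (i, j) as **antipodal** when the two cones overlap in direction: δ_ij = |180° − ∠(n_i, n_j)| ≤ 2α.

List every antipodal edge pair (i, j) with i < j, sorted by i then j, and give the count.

count = 3; pairs: (1,4), (2,5), (3,6)

α = atan 0.2 = 11.31°;  2α = 22.62°
n_0 = (-0.9933, +0.1156)
n_1 = (-0.5889, -0.8082)
n_2 = (+0.2308, -0.9730)
n_3 = (+0.8523, -0.5230)
n_4 = (+0.7706, +0.6374)
n_5 = (-0.3558, +0.9346)
n_6 = (-0.7213, +0.6927)
  (0,1): δ = 119.44°  ·
  (0,2): δ = 70.02°  ·
  (0,3): δ = 24.90°  ·
  (0,4): δ = 46.23°  ·
  (0,5): δ = 117.48°  ·
  (0,6): δ = 142.80°  ·
  (1,2): δ = 130.58°  ·
  (1,3): δ = 85.46°  ·
  (1,4): δ = 14.33°  ✓
  (1,5): δ = 56.92°  ·
  (1,6): δ = 82.24°  ·
  (2,3): δ = 134.88°  ·
  (2,4): δ = 63.75°  ·
  (2,5): δ = 7.50°  ✓
  (2,6): δ = 32.82°  ·
  (3,4): δ = 108.87°  ·
  (3,5): δ = 37.62°  ·
  (3,6): δ = 12.31°  ✓
  (4,5): δ = 108.75°  ·
  (4,6): δ = 83.44°  ·
  (5,6): δ = 154.68°  ·
antipodal pairs: 3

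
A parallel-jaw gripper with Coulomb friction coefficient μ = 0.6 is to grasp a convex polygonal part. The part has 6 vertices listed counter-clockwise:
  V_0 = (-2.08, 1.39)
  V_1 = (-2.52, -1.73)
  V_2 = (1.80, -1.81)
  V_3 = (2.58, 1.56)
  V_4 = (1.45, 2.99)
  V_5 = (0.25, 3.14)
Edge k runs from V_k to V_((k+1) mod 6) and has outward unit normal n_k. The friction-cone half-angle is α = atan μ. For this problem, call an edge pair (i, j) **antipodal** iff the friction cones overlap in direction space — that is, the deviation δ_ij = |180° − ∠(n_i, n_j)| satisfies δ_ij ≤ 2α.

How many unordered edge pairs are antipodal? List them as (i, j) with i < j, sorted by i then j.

α = atan 0.6 = 30.96°;  2α = 61.93°
n_0 = (-0.9902, +0.1396)
n_1 = (-0.0185, -0.9998)
n_2 = (+0.9742, -0.2255)
n_3 = (+0.7846, +0.6200)
n_4 = (+0.1240, +0.9923)
n_5 = (-0.6005, +0.7996)
  (0,1): δ = 83.03°  ·
  (0,2): δ = 5.00°  ✓
  (0,3): δ = 46.34°  ✓
  (0,4): δ = 90.90°  ·
  (0,5): δ = 134.94°  ·
  (1,2): δ = 101.97°  ·
  (1,3): δ = 50.62°  ✓
  (1,4): δ = 6.06°  ✓
  (1,5): δ = 37.97°  ✓
  (2,3): δ = 128.65°  ·
  (2,4): δ = 84.09°  ·
  (2,5): δ = 40.06°  ✓
  (3,4): δ = 135.44°  ·
  (3,5): δ = 91.41°  ·
  (4,5): δ = 135.97°  ·
antipodal pairs: 6

count = 6; pairs: (0,2), (0,3), (1,3), (1,4), (1,5), (2,5)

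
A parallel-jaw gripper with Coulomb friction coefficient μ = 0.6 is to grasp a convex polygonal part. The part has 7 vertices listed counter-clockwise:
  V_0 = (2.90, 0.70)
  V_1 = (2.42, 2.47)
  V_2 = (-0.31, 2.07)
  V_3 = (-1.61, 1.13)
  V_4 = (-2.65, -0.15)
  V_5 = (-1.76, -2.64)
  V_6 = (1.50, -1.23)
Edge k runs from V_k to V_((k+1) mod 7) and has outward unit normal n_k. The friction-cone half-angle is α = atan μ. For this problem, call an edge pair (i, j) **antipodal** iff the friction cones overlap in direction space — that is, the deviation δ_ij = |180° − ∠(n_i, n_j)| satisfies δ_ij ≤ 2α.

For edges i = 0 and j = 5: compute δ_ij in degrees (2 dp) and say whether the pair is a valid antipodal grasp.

δ = 98.22°, invalid

α = atan 0.6 = 30.96°;  2α = 61.93°
edge 0: e_0 = (-0.48, +1.77);  n_0 = (+0.9651, +0.2617)
edge 5: e_5 = (+3.26, +1.41);  n_5 = (+0.3970, -0.9178)
∠(n_0, n_5) = 81.78°
δ = |180° − 81.78°| = 98.22°
98.22° > 2α = 61.93°  →  invalid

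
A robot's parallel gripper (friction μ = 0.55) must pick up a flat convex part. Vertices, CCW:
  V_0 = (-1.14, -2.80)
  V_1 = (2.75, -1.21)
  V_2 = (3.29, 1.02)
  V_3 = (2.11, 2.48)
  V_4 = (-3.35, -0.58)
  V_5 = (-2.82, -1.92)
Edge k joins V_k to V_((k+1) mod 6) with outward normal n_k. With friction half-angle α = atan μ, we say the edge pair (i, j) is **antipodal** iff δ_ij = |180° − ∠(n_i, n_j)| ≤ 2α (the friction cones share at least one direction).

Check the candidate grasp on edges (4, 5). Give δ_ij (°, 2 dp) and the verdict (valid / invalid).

α = atan 0.55 = 28.81°;  2α = 57.62°
edge 4: e_4 = (+0.53, -1.34);  n_4 = (-0.9299, -0.3678)
edge 5: e_5 = (+1.68, -0.88);  n_5 = (-0.4640, -0.8858)
∠(n_4, n_5) = 40.77°
δ = |180° − 40.77°| = 139.23°
139.23° > 2α = 57.62°  →  invalid

δ = 139.23°, invalid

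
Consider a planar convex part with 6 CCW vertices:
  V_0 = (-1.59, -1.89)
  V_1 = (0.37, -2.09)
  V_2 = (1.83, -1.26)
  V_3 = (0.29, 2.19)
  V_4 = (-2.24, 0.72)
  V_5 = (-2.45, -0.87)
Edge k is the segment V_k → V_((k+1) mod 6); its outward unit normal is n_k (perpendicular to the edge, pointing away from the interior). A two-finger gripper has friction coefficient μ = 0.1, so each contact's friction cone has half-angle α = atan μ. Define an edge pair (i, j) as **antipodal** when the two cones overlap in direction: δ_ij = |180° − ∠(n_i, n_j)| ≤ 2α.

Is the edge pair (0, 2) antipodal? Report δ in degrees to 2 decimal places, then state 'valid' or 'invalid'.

δ = 60.12°, invalid

α = atan 0.1 = 5.71°;  2α = 11.42°
edge 0: e_0 = (+1.96, -0.20);  n_0 = (-0.1015, -0.9948)
edge 2: e_2 = (-1.54, +3.45);  n_2 = (+0.9132, +0.4076)
∠(n_0, n_2) = 119.88°
δ = |180° − 119.88°| = 60.12°
60.12° > 2α = 11.42°  →  invalid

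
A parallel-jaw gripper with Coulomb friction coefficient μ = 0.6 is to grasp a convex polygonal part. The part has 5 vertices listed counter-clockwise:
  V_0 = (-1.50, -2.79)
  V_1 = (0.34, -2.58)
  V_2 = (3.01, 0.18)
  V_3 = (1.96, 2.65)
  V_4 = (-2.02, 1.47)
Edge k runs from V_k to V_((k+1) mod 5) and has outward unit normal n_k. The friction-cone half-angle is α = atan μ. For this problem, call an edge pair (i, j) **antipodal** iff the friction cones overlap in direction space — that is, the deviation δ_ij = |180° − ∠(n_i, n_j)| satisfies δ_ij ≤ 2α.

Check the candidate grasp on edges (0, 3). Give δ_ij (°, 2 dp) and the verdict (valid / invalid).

δ = 10.00°, valid

α = atan 0.6 = 30.96°;  2α = 61.93°
edge 0: e_0 = (+1.84, +0.21);  n_0 = (+0.1134, -0.9936)
edge 3: e_3 = (-3.98, -1.18);  n_3 = (-0.2843, +0.9587)
∠(n_0, n_3) = 170.00°
δ = |180° − 170.00°| = 10.00°
10.00° ≤ 2α = 61.93°  →  valid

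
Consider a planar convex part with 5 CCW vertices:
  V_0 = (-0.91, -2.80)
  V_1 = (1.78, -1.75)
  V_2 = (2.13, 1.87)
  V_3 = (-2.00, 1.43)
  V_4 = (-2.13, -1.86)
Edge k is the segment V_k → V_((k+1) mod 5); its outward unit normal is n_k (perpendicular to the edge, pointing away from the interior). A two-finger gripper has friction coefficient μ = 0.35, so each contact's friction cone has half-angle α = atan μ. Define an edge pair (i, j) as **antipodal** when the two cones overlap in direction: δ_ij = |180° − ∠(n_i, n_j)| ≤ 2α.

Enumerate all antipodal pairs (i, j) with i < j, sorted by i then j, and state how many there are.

count = 2; pairs: (0,2), (1,3)

α = atan 0.35 = 19.29°;  2α = 38.58°
n_0 = (+0.3636, -0.9315)
n_1 = (+0.9954, -0.0962)
n_2 = (-0.1059, +0.9944)
n_3 = (-0.9992, +0.0395)
n_4 = (-0.6103, -0.7921)
  (0,1): δ = 116.84°  ·
  (0,2): δ = 15.24°  ✓
  (0,3): δ = 66.41°  ·
  (0,4): δ = 121.06°  ·
  (1,2): δ = 78.40°  ·
  (1,3): δ = 3.26°  ✓
  (1,4): δ = 57.91°  ·
  (2,3): δ = 98.34°  ·
  (2,4): δ = 43.70°  ·
  (3,4): δ = 125.35°  ·
antipodal pairs: 2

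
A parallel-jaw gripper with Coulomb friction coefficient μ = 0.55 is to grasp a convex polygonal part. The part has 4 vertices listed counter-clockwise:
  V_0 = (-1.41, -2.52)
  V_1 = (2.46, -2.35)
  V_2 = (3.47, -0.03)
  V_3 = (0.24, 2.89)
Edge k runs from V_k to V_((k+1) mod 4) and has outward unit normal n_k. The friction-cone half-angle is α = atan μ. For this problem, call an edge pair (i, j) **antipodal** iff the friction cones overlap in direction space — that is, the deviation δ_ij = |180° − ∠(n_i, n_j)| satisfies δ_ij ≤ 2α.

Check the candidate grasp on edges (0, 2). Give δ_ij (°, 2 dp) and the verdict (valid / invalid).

α = atan 0.55 = 28.81°;  2α = 57.62°
edge 0: e_0 = (+3.87, +0.17);  n_0 = (+0.0439, -0.9990)
edge 2: e_2 = (-3.23, +2.92);  n_2 = (+0.6706, +0.7418)
∠(n_0, n_2) = 135.37°
δ = |180° − 135.37°| = 44.63°
44.63° ≤ 2α = 57.62°  →  valid

δ = 44.63°, valid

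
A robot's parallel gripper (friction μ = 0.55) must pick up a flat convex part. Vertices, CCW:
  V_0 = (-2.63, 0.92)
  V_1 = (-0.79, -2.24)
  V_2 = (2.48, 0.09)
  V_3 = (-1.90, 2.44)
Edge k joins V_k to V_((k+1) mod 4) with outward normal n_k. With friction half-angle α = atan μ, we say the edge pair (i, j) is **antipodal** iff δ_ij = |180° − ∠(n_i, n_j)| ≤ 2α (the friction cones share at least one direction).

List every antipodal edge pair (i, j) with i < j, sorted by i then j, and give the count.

α = atan 0.55 = 28.81°;  2α = 57.62°
n_0 = (-0.8642, -0.5032)
n_1 = (+0.5803, -0.8144)
n_2 = (+0.4728, +0.8812)
n_3 = (-0.9014, +0.4329)
  (0,1): δ = 84.74°  ·
  (0,2): δ = 31.57°  ✓
  (0,3): δ = 124.14°  ·
  (1,2): δ = 63.69°  ·
  (1,3): δ = 28.88°  ✓
  (2,3): δ = 87.44°  ·
antipodal pairs: 2

count = 2; pairs: (0,2), (1,3)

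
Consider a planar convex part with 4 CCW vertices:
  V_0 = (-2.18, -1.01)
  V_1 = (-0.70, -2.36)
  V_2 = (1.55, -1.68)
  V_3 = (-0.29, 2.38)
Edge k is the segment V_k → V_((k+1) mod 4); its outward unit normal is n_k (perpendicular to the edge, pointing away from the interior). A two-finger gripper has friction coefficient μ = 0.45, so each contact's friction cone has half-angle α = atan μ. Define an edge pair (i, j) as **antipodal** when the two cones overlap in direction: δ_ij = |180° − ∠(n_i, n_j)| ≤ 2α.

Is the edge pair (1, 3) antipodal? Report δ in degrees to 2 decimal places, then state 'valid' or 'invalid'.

δ = 44.04°, valid

α = atan 0.45 = 24.23°;  2α = 48.46°
edge 1: e_1 = (+2.25, +0.68);  n_1 = (+0.2893, -0.9572)
edge 3: e_3 = (-1.89, -3.39);  n_3 = (-0.8734, +0.4870)
∠(n_1, n_3) = 135.96°
δ = |180° − 135.96°| = 44.04°
44.04° ≤ 2α = 48.46°  →  valid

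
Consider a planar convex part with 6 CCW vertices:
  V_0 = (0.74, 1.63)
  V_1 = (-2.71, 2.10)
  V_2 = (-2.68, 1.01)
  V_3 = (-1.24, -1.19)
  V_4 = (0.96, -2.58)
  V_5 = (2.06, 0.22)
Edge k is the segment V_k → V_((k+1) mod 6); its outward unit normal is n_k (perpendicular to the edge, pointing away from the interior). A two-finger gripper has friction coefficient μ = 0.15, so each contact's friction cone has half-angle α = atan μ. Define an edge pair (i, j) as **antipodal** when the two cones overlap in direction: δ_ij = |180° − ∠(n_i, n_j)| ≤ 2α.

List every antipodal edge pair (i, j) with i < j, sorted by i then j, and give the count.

α = atan 0.15 = 8.53°;  2α = 17.06°
n_0 = (+0.1350, +0.9908)
n_1 = (-0.9996, -0.0275)
n_2 = (-0.8367, -0.5477)
n_3 = (-0.5341, -0.8454)
n_4 = (+0.9308, -0.3657)
n_5 = (+0.7300, +0.6834)
  (0,1): δ = 80.67°  ·
  (0,2): δ = 49.04°  ·
  (0,3): δ = 24.53°  ·
  (0,4): δ = 76.31°  ·
  (0,5): δ = 140.87°  ·
  (1,2): δ = 148.37°  ·
  (1,3): δ = 123.86°  ·
  (1,4): δ = 23.02°  ·
  (1,5): δ = 41.54°  ·
  (2,3): δ = 155.49°  ·
  (2,4): δ = 54.65°  ·
  (2,5): δ = 9.91°  ✓
  (3,4): δ = 79.16°  ·
  (3,5): δ = 14.60°  ✓
  (4,5): δ = 115.44°  ·
antipodal pairs: 2

count = 2; pairs: (2,5), (3,5)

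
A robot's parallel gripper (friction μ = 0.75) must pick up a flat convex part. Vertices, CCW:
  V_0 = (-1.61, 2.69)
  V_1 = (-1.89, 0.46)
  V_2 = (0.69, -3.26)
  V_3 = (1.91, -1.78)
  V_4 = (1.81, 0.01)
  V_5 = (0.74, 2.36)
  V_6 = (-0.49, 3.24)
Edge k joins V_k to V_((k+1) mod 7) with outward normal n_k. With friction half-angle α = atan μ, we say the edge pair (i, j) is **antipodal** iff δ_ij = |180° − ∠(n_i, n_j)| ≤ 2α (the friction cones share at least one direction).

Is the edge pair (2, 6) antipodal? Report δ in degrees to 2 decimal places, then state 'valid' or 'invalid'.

α = atan 0.75 = 36.87°;  2α = 73.74°
edge 2: e_2 = (+1.22, +1.48);  n_2 = (+0.7716, -0.6361)
edge 6: e_6 = (-1.12, -0.55);  n_6 = (-0.4408, +0.8976)
∠(n_2, n_6) = 155.65°
δ = |180° − 155.65°| = 24.35°
24.35° ≤ 2α = 73.74°  →  valid

δ = 24.35°, valid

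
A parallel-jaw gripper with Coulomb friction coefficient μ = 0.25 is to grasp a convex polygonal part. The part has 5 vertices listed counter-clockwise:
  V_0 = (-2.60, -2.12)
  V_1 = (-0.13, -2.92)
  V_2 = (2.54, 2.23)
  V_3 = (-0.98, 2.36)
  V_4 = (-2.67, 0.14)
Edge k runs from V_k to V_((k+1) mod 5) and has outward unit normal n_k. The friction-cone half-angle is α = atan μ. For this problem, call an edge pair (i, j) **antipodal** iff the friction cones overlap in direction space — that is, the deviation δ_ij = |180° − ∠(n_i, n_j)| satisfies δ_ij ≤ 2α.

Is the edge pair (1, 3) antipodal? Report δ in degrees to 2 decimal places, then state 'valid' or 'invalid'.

δ = 9.88°, valid

α = atan 0.25 = 14.04°;  2α = 28.07°
edge 1: e_1 = (+2.67, +5.15);  n_1 = (+0.8878, -0.4603)
edge 3: e_3 = (-1.69, -2.22);  n_3 = (-0.7957, +0.6057)
∠(n_1, n_3) = 170.12°
δ = |180° − 170.12°| = 9.88°
9.88° ≤ 2α = 28.07°  →  valid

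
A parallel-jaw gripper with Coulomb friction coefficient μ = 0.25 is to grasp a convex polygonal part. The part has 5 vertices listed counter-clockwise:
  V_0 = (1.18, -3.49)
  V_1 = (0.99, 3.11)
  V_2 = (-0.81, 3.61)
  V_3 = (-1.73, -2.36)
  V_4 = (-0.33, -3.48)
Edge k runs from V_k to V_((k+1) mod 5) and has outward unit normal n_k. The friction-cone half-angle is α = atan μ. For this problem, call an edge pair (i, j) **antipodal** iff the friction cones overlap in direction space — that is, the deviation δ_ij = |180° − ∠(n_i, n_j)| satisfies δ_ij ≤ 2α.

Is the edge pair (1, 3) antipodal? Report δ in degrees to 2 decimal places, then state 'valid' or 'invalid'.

δ = 23.14°, valid

α = atan 0.25 = 14.04°;  2α = 28.07°
edge 1: e_1 = (-1.80, +0.50);  n_1 = (+0.2676, +0.9635)
edge 3: e_3 = (+1.40, -1.12);  n_3 = (-0.6247, -0.7809)
∠(n_1, n_3) = 156.86°
δ = |180° − 156.86°| = 23.14°
23.14° ≤ 2α = 28.07°  →  valid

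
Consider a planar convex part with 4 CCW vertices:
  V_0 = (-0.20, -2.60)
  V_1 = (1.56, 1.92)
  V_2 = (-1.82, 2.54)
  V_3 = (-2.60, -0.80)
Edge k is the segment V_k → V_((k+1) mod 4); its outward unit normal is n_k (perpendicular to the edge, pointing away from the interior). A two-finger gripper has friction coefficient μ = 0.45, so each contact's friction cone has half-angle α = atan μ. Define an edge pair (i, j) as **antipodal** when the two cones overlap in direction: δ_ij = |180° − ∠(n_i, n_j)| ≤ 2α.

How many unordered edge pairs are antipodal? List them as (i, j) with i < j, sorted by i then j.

count = 2; pairs: (0,2), (1,3)

α = atan 0.45 = 24.23°;  2α = 48.46°
n_0 = (+0.9318, -0.3628)
n_1 = (+0.1804, +0.9836)
n_2 = (-0.9738, +0.2274)
n_3 = (-0.6000, -0.8000)
  (0,1): δ = 79.12°  ·
  (0,2): δ = 8.13°  ✓
  (0,3): δ = 74.41°  ·
  (1,2): δ = 92.75°  ·
  (1,3): δ = 26.48°  ✓
  (2,3): δ = 113.73°  ·
antipodal pairs: 2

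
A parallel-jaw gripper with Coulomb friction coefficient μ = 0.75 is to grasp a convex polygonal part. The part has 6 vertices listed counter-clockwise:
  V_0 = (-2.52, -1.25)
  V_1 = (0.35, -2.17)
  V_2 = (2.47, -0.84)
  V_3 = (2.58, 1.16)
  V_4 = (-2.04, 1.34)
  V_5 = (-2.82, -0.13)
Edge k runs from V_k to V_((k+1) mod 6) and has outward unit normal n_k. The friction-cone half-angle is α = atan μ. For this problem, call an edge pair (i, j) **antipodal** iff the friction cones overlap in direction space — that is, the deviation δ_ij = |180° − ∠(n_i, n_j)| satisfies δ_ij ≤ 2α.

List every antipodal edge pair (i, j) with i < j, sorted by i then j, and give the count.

count = 7; pairs: (0,3), (1,3), (1,4), (1,5), (2,4), (2,5), (3,5)

α = atan 0.75 = 36.87°;  2α = 73.74°
n_0 = (-0.3053, -0.9523)
n_1 = (+0.5314, -0.8471)
n_2 = (+0.9985, -0.0549)
n_3 = (+0.0389, +0.9992)
n_4 = (-0.8833, +0.4687)
n_5 = (-0.9659, -0.2587)
  (0,1): δ = 130.12°  ·
  (0,2): δ = 75.37°  ·
  (0,3): δ = 15.54°  ✓
  (0,4): δ = 79.82°  ·
  (0,5): δ = 122.77°  ·
  (1,2): δ = 125.25°  ·
  (1,3): δ = 34.33°  ✓
  (1,4): δ = 29.95°  ✓
  (1,5): δ = 72.89°  ✓
  (2,3): δ = 89.08°  ·
  (2,4): δ = 24.80°  ✓
  (2,5): δ = 18.14°  ✓
  (3,4): δ = 115.72°  ·
  (3,5): δ = 72.77°  ✓
  (4,5): δ = 137.05°  ·
antipodal pairs: 7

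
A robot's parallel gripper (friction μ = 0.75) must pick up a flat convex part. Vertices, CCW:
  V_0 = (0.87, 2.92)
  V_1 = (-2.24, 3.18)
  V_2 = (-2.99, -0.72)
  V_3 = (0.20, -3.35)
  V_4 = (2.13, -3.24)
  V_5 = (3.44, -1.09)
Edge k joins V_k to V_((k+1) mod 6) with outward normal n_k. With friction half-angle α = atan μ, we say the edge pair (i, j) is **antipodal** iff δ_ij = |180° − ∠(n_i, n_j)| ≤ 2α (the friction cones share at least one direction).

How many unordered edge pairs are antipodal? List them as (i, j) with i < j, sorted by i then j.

count = 7; pairs: (0,2), (0,3), (0,4), (1,4), (1,5), (2,5), (3,5)

α = atan 0.75 = 36.87°;  2α = 73.74°
n_0 = (+0.0833, +0.9965)
n_1 = (-0.9820, +0.1888)
n_2 = (-0.6361, -0.7716)
n_3 = (+0.0569, -0.9984)
n_4 = (+0.8540, -0.5203)
n_5 = (+0.8419, +0.5396)
  (0,1): δ = 96.11°  ·
  (0,2): δ = 34.73°  ✓
  (0,3): δ = 8.04°  ✓
  (0,4): δ = 63.42°  ✓
  (0,5): δ = 127.43°  ·
  (1,2): δ = 118.62°  ·
  (1,3): δ = 75.85°  ·
  (1,4): δ = 20.47°  ✓
  (1,5): δ = 43.54°  ✓
  (2,3): δ = 137.23°  ·
  (2,4): δ = 81.85°  ·
  (2,5): δ = 17.84°  ✓
  (3,4): δ = 124.62°  ·
  (3,5): δ = 60.61°  ✓
  (4,5): δ = 115.99°  ·
antipodal pairs: 7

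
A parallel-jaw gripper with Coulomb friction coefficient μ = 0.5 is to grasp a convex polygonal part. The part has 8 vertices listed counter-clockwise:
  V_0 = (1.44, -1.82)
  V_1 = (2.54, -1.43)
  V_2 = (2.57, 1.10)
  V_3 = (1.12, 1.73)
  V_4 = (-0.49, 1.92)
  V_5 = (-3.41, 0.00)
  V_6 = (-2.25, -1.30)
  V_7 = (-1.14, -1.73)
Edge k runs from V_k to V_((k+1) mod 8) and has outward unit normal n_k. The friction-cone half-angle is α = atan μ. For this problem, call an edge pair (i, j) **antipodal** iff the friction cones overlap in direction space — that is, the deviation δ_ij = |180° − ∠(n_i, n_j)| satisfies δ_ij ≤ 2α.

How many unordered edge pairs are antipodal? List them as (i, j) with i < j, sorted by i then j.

count = 11; pairs: (0,2), (0,3), (0,4), (1,5), (2,5), (2,6), (2,7), (3,5), (3,6), (3,7), (4,7)

α = atan 0.5 = 26.57°;  2α = 53.13°
n_0 = (+0.3342, -0.9425)
n_1 = (+0.9999, -0.0119)
n_2 = (+0.3985, +0.9172)
n_3 = (+0.1172, +0.9931)
n_4 = (-0.5494, +0.8356)
n_5 = (-0.7461, -0.6658)
n_6 = (-0.3612, -0.9325)
n_7 = (-0.0349, -0.9994)
  (0,1): δ = 110.20°  ·
  (0,2): δ = 43.01°  ✓
  (0,3): δ = 26.25°  ✓
  (0,4): δ = 13.80°  ✓
  (0,5): δ = 112.22°  ·
  (0,6): δ = 139.30°  ·
  (0,7): δ = 158.48°  ·
  (1,2): δ = 112.80°  ·
  (1,3): δ = 96.05°  ·
  (1,4): δ = 55.99°  ·
  (1,5): δ = 42.42°  ✓
  (1,6): δ = 69.50°  ·
  (1,7): δ = 88.68°  ·
  (2,3): δ = 163.25°  ·
  (2,4): δ = 123.19°  ·
  (2,5): δ = 24.77°  ✓
  (2,6): δ = 2.31°  ✓
  (2,7): δ = 21.49°  ✓
  (3,4): δ = 139.94°  ·
  (3,5): δ = 41.53°  ✓
  (3,6): δ = 14.45°  ✓
  (3,7): δ = 4.73°  ✓
  (4,5): δ = 81.58°  ·
  (4,6): δ = 54.50°  ·
  (4,7): δ = 35.32°  ✓
  (5,6): δ = 152.92°  ·
  (5,7): δ = 133.74°  ·
  (6,7): δ = 160.82°  ·
antipodal pairs: 11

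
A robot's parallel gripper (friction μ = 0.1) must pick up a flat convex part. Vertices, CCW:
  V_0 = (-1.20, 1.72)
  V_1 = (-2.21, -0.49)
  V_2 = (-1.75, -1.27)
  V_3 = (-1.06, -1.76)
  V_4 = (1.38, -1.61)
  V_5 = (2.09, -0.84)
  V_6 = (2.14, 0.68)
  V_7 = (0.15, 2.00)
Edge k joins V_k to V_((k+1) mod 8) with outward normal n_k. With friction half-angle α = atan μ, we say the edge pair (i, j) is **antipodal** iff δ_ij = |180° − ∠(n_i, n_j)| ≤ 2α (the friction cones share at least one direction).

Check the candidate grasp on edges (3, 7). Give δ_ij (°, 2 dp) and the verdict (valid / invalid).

δ = 8.20°, valid

α = atan 0.1 = 5.71°;  2α = 11.42°
edge 3: e_3 = (+2.44, +0.15);  n_3 = (+0.0614, -0.9981)
edge 7: e_7 = (-1.35, -0.28);  n_7 = (-0.2031, +0.9792)
∠(n_3, n_7) = 171.80°
δ = |180° − 171.80°| = 8.20°
8.20° ≤ 2α = 11.42°  →  valid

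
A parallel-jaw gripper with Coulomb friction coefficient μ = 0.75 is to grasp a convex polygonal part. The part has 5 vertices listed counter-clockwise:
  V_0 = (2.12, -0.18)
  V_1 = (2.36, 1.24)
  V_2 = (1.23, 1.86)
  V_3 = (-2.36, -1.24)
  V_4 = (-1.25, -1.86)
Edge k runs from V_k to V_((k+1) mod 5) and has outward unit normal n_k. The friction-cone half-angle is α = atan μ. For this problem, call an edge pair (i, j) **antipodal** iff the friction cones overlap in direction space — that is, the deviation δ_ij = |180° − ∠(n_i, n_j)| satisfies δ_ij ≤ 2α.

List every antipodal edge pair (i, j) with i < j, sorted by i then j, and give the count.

count = 6; pairs: (0,2), (0,3), (1,3), (1,4), (2,3), (2,4)

α = atan 0.75 = 36.87°;  2α = 73.74°
n_0 = (+0.9860, -0.1667)
n_1 = (+0.4810, +0.8767)
n_2 = (-0.6536, +0.7569)
n_3 = (-0.4876, -0.8730)
n_4 = (+0.4462, -0.8950)
  (0,1): δ = 109.16°  ·
  (0,2): δ = 39.60°  ✓
  (0,3): δ = 70.41°  ✓
  (0,4): δ = 126.09°  ·
  (1,2): δ = 110.44°  ·
  (1,3): δ = 0.43°  ✓
  (1,4): δ = 55.25°  ✓
  (2,3): δ = 70.00°  ✓
  (2,4): δ = 14.31°  ✓
  (3,4): δ = 124.32°  ·
antipodal pairs: 6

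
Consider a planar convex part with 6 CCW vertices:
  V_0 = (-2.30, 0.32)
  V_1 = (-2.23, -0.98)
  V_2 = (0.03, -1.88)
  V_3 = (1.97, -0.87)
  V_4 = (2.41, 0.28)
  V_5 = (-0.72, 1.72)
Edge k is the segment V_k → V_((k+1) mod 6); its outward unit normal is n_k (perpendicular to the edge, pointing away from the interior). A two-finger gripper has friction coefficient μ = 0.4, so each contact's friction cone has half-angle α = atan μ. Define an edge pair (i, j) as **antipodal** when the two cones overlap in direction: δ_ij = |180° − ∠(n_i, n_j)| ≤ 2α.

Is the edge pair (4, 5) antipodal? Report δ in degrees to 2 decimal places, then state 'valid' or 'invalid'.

α = atan 0.4 = 21.80°;  2α = 43.60°
edge 4: e_4 = (-3.13, +1.44);  n_4 = (+0.4180, +0.9085)
edge 5: e_5 = (-1.58, -1.40);  n_5 = (-0.6632, +0.7485)
∠(n_4, n_5) = 66.25°
δ = |180° − 66.25°| = 113.75°
113.75° > 2α = 43.60°  →  invalid

δ = 113.75°, invalid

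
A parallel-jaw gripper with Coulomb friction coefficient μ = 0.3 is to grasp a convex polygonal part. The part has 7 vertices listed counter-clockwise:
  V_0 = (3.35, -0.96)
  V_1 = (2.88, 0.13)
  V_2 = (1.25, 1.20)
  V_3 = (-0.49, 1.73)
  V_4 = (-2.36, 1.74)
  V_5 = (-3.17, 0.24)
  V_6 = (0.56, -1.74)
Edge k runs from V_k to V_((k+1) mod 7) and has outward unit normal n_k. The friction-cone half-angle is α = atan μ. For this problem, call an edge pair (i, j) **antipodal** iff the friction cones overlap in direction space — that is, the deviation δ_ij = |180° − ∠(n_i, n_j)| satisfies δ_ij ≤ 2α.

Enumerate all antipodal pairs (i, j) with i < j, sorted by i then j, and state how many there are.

α = atan 0.3 = 16.70°;  2α = 33.40°
n_0 = (+0.9183, +0.3960)
n_1 = (+0.5488, +0.8360)
n_2 = (+0.2914, +0.9566)
n_3 = (+0.0053, +1.0000)
n_4 = (-0.8799, +0.4751)
n_5 = (-0.4689, -0.8833)
n_6 = (+0.2692, -0.9631)
  (0,1): δ = 146.61°  ·
  (0,2): δ = 130.27°  ·
  (0,3): δ = 113.63°  ·
  (0,4): δ = 51.69°  ·
  (0,5): δ = 38.71°  ·
  (0,6): δ = 82.29°  ·
  (1,2): δ = 163.66°  ·
  (1,3): δ = 147.02°  ·
  (1,4): δ = 85.09°  ·
  (1,5): δ = 5.32°  ✓
  (1,6): δ = 48.90°  ·
  (2,3): δ = 163.37°  ·
  (2,4): δ = 101.43°  ·
  (2,5): δ = 11.02°  ✓
  (2,6): δ = 32.56°  ✓
  (3,4): δ = 118.06°  ·
  (3,5): δ = 27.65°  ✓
  (3,6): δ = 15.93°  ✓
  (4,5): δ = 89.59°  ·
  (4,6): δ = 46.01°  ·
  (5,6): δ = 136.42°  ·
antipodal pairs: 5

count = 5; pairs: (1,5), (2,5), (2,6), (3,5), (3,6)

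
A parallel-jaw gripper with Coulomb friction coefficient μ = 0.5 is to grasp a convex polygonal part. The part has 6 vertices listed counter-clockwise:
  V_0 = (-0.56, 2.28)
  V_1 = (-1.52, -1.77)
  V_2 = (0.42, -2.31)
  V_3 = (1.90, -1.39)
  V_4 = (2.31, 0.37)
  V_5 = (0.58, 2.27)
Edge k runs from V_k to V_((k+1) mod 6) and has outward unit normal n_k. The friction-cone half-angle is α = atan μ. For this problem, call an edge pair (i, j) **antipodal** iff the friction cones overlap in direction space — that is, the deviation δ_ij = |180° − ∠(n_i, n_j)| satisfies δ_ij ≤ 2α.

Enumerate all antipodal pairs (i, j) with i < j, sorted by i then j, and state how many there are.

count = 5; pairs: (0,2), (0,3), (1,4), (1,5), (2,5)

α = atan 0.5 = 26.57°;  2α = 53.13°
n_0 = (-0.9730, +0.2306)
n_1 = (-0.2682, -0.9634)
n_2 = (+0.5279, -0.8493)
n_3 = (+0.9739, -0.2269)
n_4 = (+0.7394, +0.6733)
n_5 = (+0.0088, +1.0000)
  (0,1): δ = 92.22°  ·
  (0,2): δ = 44.80°  ✓
  (0,3): δ = 0.22°  ✓
  (0,4): δ = 55.65°  ·
  (0,5): δ = 102.83°  ·
  (1,2): δ = 132.58°  ·
  (1,3): δ = 87.56°  ·
  (1,4): δ = 32.13°  ✓
  (1,5): δ = 15.05°  ✓
  (2,3): δ = 134.98°  ·
  (2,4): δ = 79.55°  ·
  (2,5): δ = 32.37°  ✓
  (3,4): δ = 124.57°  ·
  (3,5): δ = 77.39°  ·
  (4,5): δ = 132.82°  ·
antipodal pairs: 5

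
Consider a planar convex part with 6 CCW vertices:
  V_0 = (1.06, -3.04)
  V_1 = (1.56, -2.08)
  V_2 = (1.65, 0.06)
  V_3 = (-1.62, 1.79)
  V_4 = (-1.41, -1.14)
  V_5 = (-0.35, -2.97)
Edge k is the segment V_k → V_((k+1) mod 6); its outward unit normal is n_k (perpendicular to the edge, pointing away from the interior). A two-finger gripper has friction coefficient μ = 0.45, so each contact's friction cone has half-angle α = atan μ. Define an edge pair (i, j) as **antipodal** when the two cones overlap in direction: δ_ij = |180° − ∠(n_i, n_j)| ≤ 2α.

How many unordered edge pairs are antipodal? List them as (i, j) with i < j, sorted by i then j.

count = 5; pairs: (0,3), (1,3), (1,4), (2,4), (2,5)

α = atan 0.45 = 24.23°;  2α = 48.46°
n_0 = (+0.8869, -0.4619)
n_1 = (+0.9991, -0.0420)
n_2 = (+0.4676, +0.8839)
n_3 = (-0.9974, -0.0715)
n_4 = (-0.8653, -0.5012)
n_5 = (-0.0496, -0.9988)
  (0,1): δ = 154.90°  ·
  (0,2): δ = 90.37°  ·
  (0,3): δ = 31.61°  ✓
  (0,4): δ = 57.59°  ·
  (0,5): δ = 114.67°  ·
  (1,2): δ = 115.47°  ·
  (1,3): δ = 6.51°  ✓
  (1,4): δ = 32.49°  ✓
  (1,5): δ = 89.57°  ·
  (2,3): δ = 58.02°  ·
  (2,4): δ = 32.04°  ✓
  (2,5): δ = 25.04°  ✓
  (3,4): δ = 154.02°  ·
  (3,5): δ = 96.94°  ·
  (4,5): δ = 122.92°  ·
antipodal pairs: 5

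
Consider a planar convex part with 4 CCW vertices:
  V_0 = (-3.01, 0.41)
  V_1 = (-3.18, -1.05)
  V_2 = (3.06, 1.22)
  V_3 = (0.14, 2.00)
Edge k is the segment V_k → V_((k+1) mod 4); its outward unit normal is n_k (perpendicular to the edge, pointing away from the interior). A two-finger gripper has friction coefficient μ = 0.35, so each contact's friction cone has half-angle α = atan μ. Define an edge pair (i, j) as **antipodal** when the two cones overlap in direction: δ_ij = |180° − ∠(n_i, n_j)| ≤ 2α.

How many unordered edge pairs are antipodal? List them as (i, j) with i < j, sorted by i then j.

count = 2; pairs: (1,2), (1,3)

α = atan 0.35 = 19.29°;  2α = 38.58°
n_0 = (-0.9933, +0.1157)
n_1 = (+0.3419, -0.9397)
n_2 = (+0.2581, +0.9661)
n_3 = (-0.4506, +0.8927)
  (0,1): δ = 63.37°  ·
  (0,2): δ = 81.69°  ·
  (0,3): δ = 123.42°  ·
  (1,2): δ = 34.95°  ✓
  (1,3): δ = 6.79°  ✓
  (2,3): δ = 138.26°  ·
antipodal pairs: 2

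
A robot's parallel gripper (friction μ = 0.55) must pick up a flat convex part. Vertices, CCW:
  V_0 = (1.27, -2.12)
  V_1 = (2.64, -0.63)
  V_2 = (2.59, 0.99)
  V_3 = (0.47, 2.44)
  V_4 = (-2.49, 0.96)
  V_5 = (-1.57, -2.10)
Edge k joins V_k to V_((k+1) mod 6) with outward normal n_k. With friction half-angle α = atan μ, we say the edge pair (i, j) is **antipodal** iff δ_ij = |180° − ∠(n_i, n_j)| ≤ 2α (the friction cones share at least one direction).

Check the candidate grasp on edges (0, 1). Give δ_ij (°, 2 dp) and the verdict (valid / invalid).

α = atan 0.55 = 28.81°;  2α = 57.62°
edge 0: e_0 = (+1.37, +1.49);  n_0 = (+0.7361, -0.6768)
edge 1: e_1 = (-0.05, +1.62);  n_1 = (+0.9995, +0.0308)
∠(n_0, n_1) = 44.37°
δ = |180° − 44.37°| = 135.63°
135.63° > 2α = 57.62°  →  invalid

δ = 135.63°, invalid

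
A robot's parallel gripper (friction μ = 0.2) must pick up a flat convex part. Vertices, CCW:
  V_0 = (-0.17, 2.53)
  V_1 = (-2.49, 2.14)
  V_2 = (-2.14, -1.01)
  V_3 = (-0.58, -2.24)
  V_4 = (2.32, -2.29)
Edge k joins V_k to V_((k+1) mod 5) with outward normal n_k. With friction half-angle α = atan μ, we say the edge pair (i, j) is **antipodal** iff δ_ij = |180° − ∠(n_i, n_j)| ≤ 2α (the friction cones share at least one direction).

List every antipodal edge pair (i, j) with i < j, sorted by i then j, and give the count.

α = atan 0.2 = 11.31°;  2α = 22.62°
n_0 = (-0.1658, +0.9862)
n_1 = (-0.9939, -0.1104)
n_2 = (-0.6192, -0.7853)
n_3 = (-0.0172, -0.9999)
n_4 = (+0.8885, +0.4590)
  (0,1): δ = 93.20°  ·
  (0,2): δ = 47.80°  ·
  (0,3): δ = 10.53°  ✓
  (0,4): δ = 107.78°  ·
  (1,2): δ = 134.59°  ·
  (1,3): δ = 97.33°  ·
  (1,4): δ = 20.98°  ✓
  (2,3): δ = 142.73°  ·
  (2,4): δ = 24.42°  ·
  (3,4): δ = 61.69°  ·
antipodal pairs: 2

count = 2; pairs: (0,3), (1,4)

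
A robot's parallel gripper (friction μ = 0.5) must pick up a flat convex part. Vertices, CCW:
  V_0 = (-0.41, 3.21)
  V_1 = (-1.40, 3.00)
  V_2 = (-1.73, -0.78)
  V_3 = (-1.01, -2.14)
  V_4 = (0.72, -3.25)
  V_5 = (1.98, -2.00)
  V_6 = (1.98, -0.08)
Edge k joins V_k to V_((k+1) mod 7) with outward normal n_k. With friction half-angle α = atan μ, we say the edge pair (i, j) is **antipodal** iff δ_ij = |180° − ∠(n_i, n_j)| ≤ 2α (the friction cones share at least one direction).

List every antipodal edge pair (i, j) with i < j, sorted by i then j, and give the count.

count = 8; pairs: (0,3), (0,4), (1,4), (1,5), (1,6), (2,5), (2,6), (3,6)

α = atan 0.5 = 26.57°;  2α = 53.13°
n_0 = (-0.2075, +0.9782)
n_1 = (-0.9962, +0.0870)
n_2 = (-0.8838, -0.4679)
n_3 = (-0.5400, -0.8417)
n_4 = (+0.7043, -0.7099)
n_5 = (+1.0000, -0.0000)
n_6 = (+0.8091, +0.5877)
  (0,1): δ = 106.97°  ·
  (0,2): δ = 74.08°  ·
  (0,3): δ = 44.66°  ✓
  (0,4): δ = 32.80°  ✓
  (0,5): δ = 78.02°  ·
  (0,6): δ = 114.02°  ·
  (1,2): δ = 147.11°  ·
  (1,3): δ = 117.70°  ·
  (1,4): δ = 40.24°  ✓
  (1,5): δ = 4.99°  ✓
  (1,6): δ = 40.99°  ✓
  (2,3): δ = 150.58°  ·
  (2,4): δ = 73.13°  ·
  (2,5): δ = 27.90°  ✓
  (2,6): δ = 8.10°  ✓
  (3,4): δ = 102.54°  ·
  (3,5): δ = 57.32°  ·
  (3,6): δ = 21.32°  ✓
  (4,5): δ = 134.77°  ·
  (4,6): δ = 98.78°  ·
  (5,6): δ = 144.00°  ·
antipodal pairs: 8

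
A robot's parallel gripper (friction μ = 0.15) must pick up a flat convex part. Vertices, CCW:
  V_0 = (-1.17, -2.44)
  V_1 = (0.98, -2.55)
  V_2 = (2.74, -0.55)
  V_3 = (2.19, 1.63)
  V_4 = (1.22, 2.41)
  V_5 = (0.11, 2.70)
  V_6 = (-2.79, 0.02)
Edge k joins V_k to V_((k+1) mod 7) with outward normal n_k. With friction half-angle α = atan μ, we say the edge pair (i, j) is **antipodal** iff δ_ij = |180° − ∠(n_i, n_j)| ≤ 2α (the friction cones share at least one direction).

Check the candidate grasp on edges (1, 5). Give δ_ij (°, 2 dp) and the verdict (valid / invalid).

δ = 5.91°, valid

α = atan 0.15 = 8.53°;  2α = 17.06°
edge 1: e_1 = (+1.76, +2.00);  n_1 = (+0.7507, -0.6606)
edge 5: e_5 = (-2.90, -2.68);  n_5 = (-0.6787, +0.7344)
∠(n_1, n_5) = 174.09°
δ = |180° − 174.09°| = 5.91°
5.91° ≤ 2α = 17.06°  →  valid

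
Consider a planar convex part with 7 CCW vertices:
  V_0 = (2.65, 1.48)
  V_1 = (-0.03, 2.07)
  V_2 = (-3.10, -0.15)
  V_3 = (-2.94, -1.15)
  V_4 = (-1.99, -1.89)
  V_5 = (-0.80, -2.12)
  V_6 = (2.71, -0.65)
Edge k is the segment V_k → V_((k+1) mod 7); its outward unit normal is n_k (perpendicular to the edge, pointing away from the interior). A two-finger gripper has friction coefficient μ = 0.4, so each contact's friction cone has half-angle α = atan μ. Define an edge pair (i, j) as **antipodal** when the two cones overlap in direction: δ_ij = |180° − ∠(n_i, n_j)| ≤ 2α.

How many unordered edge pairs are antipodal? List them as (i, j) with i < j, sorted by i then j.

α = atan 0.4 = 21.80°;  2α = 43.60°
n_0 = (+0.2150, +0.9766)
n_1 = (-0.5860, +0.8103)
n_2 = (-0.9874, -0.1580)
n_3 = (-0.6145, -0.7889)
n_4 = (-0.1898, -0.9818)
n_5 = (+0.3863, -0.9224)
n_6 = (+0.9996, +0.0282)
  (0,1): δ = 131.71°  ·
  (0,2): δ = 68.49°  ·
  (0,3): δ = 25.50°  ✓
  (0,4): δ = 1.48°  ✓
  (0,5): δ = 35.14°  ✓
  (0,6): δ = 104.03°  ·
  (1,2): δ = 116.78°  ·
  (1,3): δ = 73.79°  ·
  (1,4): δ = 46.81°  ·
  (1,5): δ = 13.15°  ✓
  (1,6): δ = 55.74°  ·
  (2,3): δ = 137.01°  ·
  (2,4): δ = 110.03°  ·
  (2,5): δ = 76.37°  ·
  (2,6): δ = 7.48°  ✓
  (3,4): δ = 153.02°  ·
  (3,5): δ = 119.36°  ·
  (3,6): δ = 50.47°  ·
  (4,5): δ = 146.34°  ·
  (4,6): δ = 77.45°  ·
  (5,6): δ = 111.11°  ·
antipodal pairs: 5

count = 5; pairs: (0,3), (0,4), (0,5), (1,5), (2,6)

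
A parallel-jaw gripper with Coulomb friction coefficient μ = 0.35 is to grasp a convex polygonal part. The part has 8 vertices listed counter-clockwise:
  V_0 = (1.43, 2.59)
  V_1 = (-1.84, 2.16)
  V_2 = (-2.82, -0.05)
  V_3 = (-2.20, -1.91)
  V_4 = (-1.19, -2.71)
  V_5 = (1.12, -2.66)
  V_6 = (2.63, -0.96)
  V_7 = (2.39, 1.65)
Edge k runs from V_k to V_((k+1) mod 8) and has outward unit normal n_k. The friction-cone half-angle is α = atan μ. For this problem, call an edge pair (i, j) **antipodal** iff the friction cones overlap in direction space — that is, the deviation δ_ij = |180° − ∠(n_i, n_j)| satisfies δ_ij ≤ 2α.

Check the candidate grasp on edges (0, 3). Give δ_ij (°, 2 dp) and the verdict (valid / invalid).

δ = 45.87°, invalid

α = atan 0.35 = 19.29°;  2α = 38.58°
edge 0: e_0 = (-3.27, -0.43);  n_0 = (-0.1304, +0.9915)
edge 3: e_3 = (+1.01, -0.80);  n_3 = (-0.6209, -0.7839)
∠(n_0, n_3) = 134.13°
δ = |180° − 134.13°| = 45.87°
45.87° > 2α = 38.58°  →  invalid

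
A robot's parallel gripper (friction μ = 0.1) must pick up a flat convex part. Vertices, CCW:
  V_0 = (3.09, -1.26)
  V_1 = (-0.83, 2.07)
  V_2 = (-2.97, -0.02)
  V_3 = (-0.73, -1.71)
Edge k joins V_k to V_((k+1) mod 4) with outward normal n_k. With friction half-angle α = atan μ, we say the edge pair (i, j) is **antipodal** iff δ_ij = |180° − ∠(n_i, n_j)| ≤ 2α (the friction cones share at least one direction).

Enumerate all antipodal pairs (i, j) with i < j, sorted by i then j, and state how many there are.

count = 1; pairs: (0,2)

α = atan 0.1 = 5.71°;  2α = 11.42°
n_0 = (+0.6474, +0.7621)
n_1 = (-0.6987, +0.7154)
n_2 = (-0.6023, -0.7983)
n_3 = (+0.1170, -0.9931)
  (0,1): δ = 95.33°  ·
  (0,2): δ = 3.31°  ✓
  (0,3): δ = 47.07°  ·
  (1,2): δ = 81.36°  ·
  (1,3): δ = 37.60°  ·
  (2,3): δ = 136.25°  ·
antipodal pairs: 1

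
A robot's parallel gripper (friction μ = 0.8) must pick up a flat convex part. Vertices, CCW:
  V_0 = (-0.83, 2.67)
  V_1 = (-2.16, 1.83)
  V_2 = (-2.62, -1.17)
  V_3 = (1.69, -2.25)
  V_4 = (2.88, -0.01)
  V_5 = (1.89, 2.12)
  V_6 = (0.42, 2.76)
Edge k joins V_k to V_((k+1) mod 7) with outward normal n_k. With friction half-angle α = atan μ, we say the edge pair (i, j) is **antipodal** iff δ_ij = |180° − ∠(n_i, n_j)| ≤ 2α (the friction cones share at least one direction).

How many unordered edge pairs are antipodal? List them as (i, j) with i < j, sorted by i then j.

α = atan 0.8 = 38.66°;  2α = 77.32°
n_0 = (-0.5340, +0.8455)
n_1 = (-0.9884, +0.1516)
n_2 = (-0.2431, -0.9700)
n_3 = (+0.8831, -0.4692)
n_4 = (+0.9068, +0.4215)
n_5 = (+0.3992, +0.9169)
n_6 = (-0.0718, +0.9974)
  (0,1): δ = 130.99°  ·
  (0,2): δ = 46.34°  ✓
  (0,3): δ = 29.74°  ✓
  (0,4): δ = 82.65°  ·
  (0,5): δ = 124.20°  ·
  (0,6): δ = 151.84°  ·
  (1,2): δ = 95.35°  ·
  (1,3): δ = 19.26°  ✓
  (1,4): δ = 33.65°  ✓
  (1,5): δ = 75.19°  ✓
  (1,6): δ = 102.84°  ·
  (2,3): δ = 103.91°  ·
  (2,4): δ = 51.00°  ✓
  (2,5): δ = 9.46°  ✓
  (2,6): δ = 18.19°  ✓
  (3,4): δ = 127.09°  ·
  (3,5): δ = 85.55°  ·
  (3,6): δ = 57.90°  ✓
  (4,5): δ = 138.46°  ·
  (4,6): δ = 110.81°  ·
  (5,6): δ = 152.35°  ·
antipodal pairs: 9

count = 9; pairs: (0,2), (0,3), (1,3), (1,4), (1,5), (2,4), (2,5), (2,6), (3,6)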